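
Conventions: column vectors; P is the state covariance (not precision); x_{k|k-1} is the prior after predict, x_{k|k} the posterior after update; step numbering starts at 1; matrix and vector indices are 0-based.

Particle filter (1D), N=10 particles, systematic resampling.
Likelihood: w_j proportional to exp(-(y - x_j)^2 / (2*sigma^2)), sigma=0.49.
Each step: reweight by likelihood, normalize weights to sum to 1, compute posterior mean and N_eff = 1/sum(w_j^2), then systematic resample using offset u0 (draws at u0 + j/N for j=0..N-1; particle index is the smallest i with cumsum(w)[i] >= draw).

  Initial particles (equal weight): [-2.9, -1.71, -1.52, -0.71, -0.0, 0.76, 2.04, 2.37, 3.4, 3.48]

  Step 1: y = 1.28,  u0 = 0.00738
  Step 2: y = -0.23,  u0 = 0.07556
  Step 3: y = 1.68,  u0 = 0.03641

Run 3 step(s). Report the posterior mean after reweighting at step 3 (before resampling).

post_mean = 0.7478

step 1: w=[0.0000, 0.0000, 0.0000, 0.0003, 0.0334, 0.5767, 0.3042, 0.0853, 0.0001, 0.0000]  mean=1.2613  Neff=2.3067  idx=[4, 5, 5, 5, 5, 5, 5, 6, 6, 6]
step 2: w=[0.5347, 0.0775, 0.0775, 0.0775, 0.0775, 0.0775, 0.0775, 0.0000, 0.0000, 0.0000]  mean=0.3537  Neff=3.1058  idx=[0, 0, 0, 0, 0, 1, 2, 4, 5, 6]
step 3: w=[0.0032, 0.0032, 0.0032, 0.0032, 0.0032, 0.1968, 0.1968, 0.1968, 0.1968, 0.1968]  mean=0.7478  Neff=5.1632  idx=[5, 5, 6, 6, 7, 7, 8, 8, 9, 9]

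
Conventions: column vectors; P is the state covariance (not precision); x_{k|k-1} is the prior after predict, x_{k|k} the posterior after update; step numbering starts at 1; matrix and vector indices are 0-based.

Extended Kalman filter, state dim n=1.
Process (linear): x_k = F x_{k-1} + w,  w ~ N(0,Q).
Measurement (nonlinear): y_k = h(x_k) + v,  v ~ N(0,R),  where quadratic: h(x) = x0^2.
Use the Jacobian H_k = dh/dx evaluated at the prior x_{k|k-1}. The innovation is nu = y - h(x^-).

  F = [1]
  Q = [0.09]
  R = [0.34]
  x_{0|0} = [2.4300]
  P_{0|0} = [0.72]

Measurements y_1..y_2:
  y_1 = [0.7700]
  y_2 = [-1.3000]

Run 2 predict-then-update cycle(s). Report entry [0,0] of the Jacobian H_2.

step 1: x^-=[2.4300]  P^-=[0.8100]  H_jac=[4.8600]  S=[19.4719]  K=[0.2022]  nu=[-5.1349]  x^+=[1.3919]  P^+=[0.0141]
step 2: x^-=[1.3919]  P^-=[0.1041]  H_jac=[2.7838]  S=[1.1470]  K=[0.2527]  nu=[-3.2373]  x^+=[0.5737]  P^+=[0.0309]

H_jac[0,0] = 2.7838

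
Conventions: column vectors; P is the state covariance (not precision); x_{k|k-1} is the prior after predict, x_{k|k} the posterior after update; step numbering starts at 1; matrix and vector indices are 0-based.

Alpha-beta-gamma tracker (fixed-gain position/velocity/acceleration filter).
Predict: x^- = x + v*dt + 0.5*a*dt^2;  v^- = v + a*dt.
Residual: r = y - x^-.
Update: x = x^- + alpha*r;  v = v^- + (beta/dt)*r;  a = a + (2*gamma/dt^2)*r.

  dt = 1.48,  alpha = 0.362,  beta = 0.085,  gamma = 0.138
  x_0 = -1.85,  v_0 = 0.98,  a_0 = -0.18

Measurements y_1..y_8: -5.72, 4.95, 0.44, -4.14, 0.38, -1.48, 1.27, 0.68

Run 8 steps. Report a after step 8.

step 1: x_pred=-0.5967  r=-5.1233  x^+=-2.4514  v^+=0.4194  a^+=-0.8256
step 2: x_pred=-2.7349  r=7.6849  x^+=0.0471  v^+=-0.3611  a^+=0.1428
step 3: x_pred=-0.3310  r=0.7710  x^+=-0.0519  v^+=-0.1055  a^+=0.2399
step 4: x_pred=0.0547  r=-4.1947  x^+=-1.4638  v^+=0.0087  a^+=-0.2886
step 5: x_pred=-1.7671  r=2.1471  x^+=-0.9898  v^+=-0.2952  a^+=-0.0181
step 6: x_pred=-1.4466  r=-0.0334  x^+=-1.4587  v^+=-0.3239  a^+=-0.0223
step 7: x_pred=-1.9624  r=3.2324  x^+=-0.7923  v^+=-0.1713  a^+=0.3850
step 8: x_pred=-0.6241  r=1.3041  x^+=-0.1520  v^+=0.4734  a^+=0.5493

a_post = 0.5493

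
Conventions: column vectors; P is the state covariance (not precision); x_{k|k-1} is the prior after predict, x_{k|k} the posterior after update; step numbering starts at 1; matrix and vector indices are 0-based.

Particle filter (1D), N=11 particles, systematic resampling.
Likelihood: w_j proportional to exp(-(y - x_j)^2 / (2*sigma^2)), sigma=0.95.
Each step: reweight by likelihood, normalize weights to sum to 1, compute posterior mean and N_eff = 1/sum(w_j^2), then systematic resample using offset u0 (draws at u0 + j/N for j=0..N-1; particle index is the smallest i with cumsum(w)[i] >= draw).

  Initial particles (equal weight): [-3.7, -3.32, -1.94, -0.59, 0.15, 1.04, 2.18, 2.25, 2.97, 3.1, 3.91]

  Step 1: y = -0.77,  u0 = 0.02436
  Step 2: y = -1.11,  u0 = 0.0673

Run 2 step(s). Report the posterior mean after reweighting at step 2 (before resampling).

step 1: w=[0.0038, 0.0119, 0.2045, 0.4289, 0.2732, 0.0711, 0.0035, 0.0028, 0.0002, 0.0001, 0.0000]  mean=-0.5735  Neff=3.2717  idx=[2, 2, 2, 3, 3, 3, 3, 4, 4, 4, 5]
step 2: w=[0.1002, 0.1002, 0.1002, 0.1263, 0.1263, 0.1263, 0.1263, 0.0609, 0.0609, 0.0609, 0.0113]  mean=-0.8421  Neff=9.5036  idx=[0, 1, 2, 3, 4, 4, 5, 6, 6, 8, 9]

post_mean = -0.8421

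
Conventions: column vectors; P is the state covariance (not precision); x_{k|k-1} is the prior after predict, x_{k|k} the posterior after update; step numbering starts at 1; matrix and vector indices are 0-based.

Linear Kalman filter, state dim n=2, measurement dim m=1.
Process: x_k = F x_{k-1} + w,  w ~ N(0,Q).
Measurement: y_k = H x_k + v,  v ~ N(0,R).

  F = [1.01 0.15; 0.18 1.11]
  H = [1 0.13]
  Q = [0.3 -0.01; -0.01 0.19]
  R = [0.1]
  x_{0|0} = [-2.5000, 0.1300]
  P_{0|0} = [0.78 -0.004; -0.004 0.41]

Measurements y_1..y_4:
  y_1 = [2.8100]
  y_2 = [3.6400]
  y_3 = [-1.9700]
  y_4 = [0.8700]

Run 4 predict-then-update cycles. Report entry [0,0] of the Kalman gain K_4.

K[0,0] = 0.7419

step 1: x^-=[-2.5055, -0.3057]  P^-=[1.1037 0.1955; 0.1955 0.7188]  S=[1.2667]  K=[0.8914; 0.2281]  nu=[5.3552]  x^+=[2.2682, 0.9158]  P^+=[0.0972 -0.0621; -0.0621 0.6529]
step 2: x^-=[2.4282, 1.4248]  P^-=[0.3950 0.0451; 0.0451 0.9728]  S=[0.5232]  K=[0.7662; 0.3279]  nu=[1.0266]  x^+=[3.2148, 1.7615]  P^+=[0.0879 -0.0864; -0.0864 0.9165]
step 3: x^-=[3.5112, 2.5339]  P^-=[0.3841 0.0594; 0.0594 1.2876]  S=[0.5213]  K=[0.7516; 0.4351]  nu=[-5.8106]  x^+=[-0.8561, 0.0056]  P^+=[0.0896 -0.1110; -0.1110 1.1889]
step 4: x^-=[-0.8638, -0.1478]  P^-=[0.3845 0.0768; 0.0768 1.6134]  S=[0.5317]  K=[0.7419; 0.5388]  nu=[1.7530]  x^+=[0.4367, 0.7967]  P^+=[0.0918 -0.1358; -0.1358 1.4590]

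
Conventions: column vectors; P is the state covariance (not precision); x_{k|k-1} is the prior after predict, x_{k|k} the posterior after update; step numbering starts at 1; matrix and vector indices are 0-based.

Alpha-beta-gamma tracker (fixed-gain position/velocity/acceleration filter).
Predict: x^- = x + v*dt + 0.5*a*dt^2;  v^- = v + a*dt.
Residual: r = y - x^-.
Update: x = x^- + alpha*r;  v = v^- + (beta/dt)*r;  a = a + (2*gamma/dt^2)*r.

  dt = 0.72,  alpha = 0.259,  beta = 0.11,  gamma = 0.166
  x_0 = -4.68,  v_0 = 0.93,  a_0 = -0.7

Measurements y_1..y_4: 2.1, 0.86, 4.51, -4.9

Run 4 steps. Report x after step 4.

x_post = 6.4420

step 1: x_pred=-4.1918  r=6.2918  x^+=-2.5623  v^+=1.3873  a^+=3.3295
step 2: x_pred=-0.7004  r=1.5604  x^+=-0.2963  v^+=4.0229  a^+=4.3288
step 3: x_pred=3.7222  r=0.7878  x^+=3.9263  v^+=7.2600  a^+=4.8333
step 4: x_pred=10.4063  r=-15.3063  x^+=6.4420  v^+=8.4016  a^+=-4.9693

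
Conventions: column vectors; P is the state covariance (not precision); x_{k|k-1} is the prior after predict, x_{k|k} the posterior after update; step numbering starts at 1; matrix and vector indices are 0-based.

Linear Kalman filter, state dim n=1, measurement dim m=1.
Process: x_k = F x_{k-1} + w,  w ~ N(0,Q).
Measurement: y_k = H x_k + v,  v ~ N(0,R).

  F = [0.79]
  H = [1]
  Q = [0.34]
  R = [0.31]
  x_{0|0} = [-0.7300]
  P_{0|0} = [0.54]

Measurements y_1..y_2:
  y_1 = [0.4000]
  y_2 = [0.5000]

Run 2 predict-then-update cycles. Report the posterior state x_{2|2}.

step 1: x^-=[-0.5767]  P^-=[0.6770]  S=[0.9870]  K=[0.6859]  nu=[0.9767]  x^+=[0.0932]  P^+=[0.2126]
step 2: x^-=[0.0737]  P^-=[0.4727]  S=[0.7827]  K=[0.6039]  nu=[0.4263]  x^+=[0.3311]  P^+=[0.1872]

x_post = [0.3311]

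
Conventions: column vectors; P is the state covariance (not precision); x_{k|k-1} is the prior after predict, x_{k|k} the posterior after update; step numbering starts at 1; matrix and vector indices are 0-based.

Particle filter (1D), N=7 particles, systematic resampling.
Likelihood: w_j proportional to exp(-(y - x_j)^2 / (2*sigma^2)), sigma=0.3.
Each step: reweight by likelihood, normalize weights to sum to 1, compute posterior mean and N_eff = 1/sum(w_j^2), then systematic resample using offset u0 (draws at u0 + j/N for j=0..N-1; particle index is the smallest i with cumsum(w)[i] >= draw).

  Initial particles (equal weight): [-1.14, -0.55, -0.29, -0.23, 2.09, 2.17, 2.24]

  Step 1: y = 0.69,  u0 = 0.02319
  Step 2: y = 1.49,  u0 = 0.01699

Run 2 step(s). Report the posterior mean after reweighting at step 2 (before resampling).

post_mean = -0.2414

step 1: w=[0.0000, 0.0138, 0.3413, 0.6430, 0.0013, 0.0004, 0.0001]  mean=-0.2507  Neff=1.8861  idx=[2, 2, 2, 3, 3, 3, 3]
step 2: w=[0.0631, 0.0631, 0.0631, 0.2027, 0.2027, 0.2027, 0.2027]  mean=-0.2414  Neff=5.6739  idx=[0, 2, 3, 4, 4, 5, 6]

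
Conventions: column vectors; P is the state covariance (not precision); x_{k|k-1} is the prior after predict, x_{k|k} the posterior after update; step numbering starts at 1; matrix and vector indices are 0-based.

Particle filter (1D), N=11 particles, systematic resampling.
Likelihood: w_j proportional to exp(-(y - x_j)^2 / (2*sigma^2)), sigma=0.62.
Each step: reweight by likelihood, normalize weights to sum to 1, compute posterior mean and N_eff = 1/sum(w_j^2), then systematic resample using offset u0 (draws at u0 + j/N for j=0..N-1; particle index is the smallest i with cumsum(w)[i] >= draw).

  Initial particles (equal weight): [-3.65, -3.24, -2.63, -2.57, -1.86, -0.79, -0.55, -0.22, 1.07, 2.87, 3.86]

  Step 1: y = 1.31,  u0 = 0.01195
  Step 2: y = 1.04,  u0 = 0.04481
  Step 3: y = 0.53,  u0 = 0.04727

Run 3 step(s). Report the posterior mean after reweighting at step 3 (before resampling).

post_mean = 1.0700

step 1: w=[0.0000, 0.0000, 0.0000, 0.0000, 0.0000, 0.0031, 0.0108, 0.0461, 0.8989, 0.0409, 0.0002]  mean=1.0614  Neff=1.2316  idx=[6, 8, 8, 8, 8, 8, 8, 8, 8, 8, 8]
step 2: w=[0.0037, 0.0996, 0.0996, 0.0996, 0.0996, 0.0996, 0.0996, 0.0996, 0.0996, 0.0996, 0.0996]  mean=1.0640  Neff=10.0735  idx=[1, 2, 3, 4, 5, 5, 6, 7, 8, 9, 10]
step 3: w=[0.0909, 0.0909, 0.0909, 0.0909, 0.0909, 0.0909, 0.0909, 0.0909, 0.0909, 0.0909, 0.0909]  mean=1.0700  Neff=11.0000  idx=[0, 1, 2, 3, 4, 5, 6, 7, 8, 9, 10]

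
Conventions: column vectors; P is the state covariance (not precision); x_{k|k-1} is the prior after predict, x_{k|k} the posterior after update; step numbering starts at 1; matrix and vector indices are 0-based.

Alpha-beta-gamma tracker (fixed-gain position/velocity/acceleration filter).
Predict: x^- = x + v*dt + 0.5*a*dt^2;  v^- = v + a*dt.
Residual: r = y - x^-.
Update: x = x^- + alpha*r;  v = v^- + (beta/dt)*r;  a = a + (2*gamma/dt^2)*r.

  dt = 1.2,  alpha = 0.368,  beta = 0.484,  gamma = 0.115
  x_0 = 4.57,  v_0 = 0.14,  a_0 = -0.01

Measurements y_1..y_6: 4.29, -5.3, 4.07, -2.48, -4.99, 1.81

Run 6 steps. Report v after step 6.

step 1: x_pred=4.7308  r=-0.4408  x^+=4.5686  v^+=-0.0498  a^+=-0.0804
step 2: x_pred=4.4509  r=-9.7509  x^+=0.8626  v^+=-4.0792  a^+=-1.6378
step 3: x_pred=-5.2116  r=9.2816  x^+=-1.7960  v^+=-2.3010  a^+=-0.1554
step 4: x_pred=-4.6690  r=2.1890  x^+=-3.8635  v^+=-1.6045  a^+=0.1943
step 5: x_pred=-5.6490  r=0.6590  x^+=-5.4065  v^+=-1.1056  a^+=0.2995
step 6: x_pred=-6.5175  r=8.3275  x^+=-3.4530  v^+=2.6126  a^+=1.6296

v_post = 2.6126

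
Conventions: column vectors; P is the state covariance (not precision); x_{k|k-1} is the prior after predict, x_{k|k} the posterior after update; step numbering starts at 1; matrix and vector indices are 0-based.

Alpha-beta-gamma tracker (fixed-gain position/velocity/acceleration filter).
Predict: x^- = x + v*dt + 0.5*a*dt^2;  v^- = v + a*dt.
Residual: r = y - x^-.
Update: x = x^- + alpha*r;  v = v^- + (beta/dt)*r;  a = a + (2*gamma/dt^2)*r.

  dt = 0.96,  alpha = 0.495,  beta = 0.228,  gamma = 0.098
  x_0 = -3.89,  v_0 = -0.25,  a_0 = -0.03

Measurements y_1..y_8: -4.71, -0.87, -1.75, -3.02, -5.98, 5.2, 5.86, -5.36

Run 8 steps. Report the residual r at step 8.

step 1: x_pred=-4.1438  r=-0.5662  x^+=-4.4241  v^+=-0.4133  a^+=-0.1504
step 2: x_pred=-4.8901  r=4.0201  x^+=-2.9002  v^+=0.3971  a^+=0.7046
step 3: x_pred=-2.1943  r=0.4443  x^+=-1.9744  v^+=1.1790  a^+=0.7990
step 4: x_pred=-0.4743  r=-2.5457  x^+=-1.7344  v^+=1.3415  a^+=0.2576
step 5: x_pred=-0.3279  r=-5.6521  x^+=-3.1257  v^+=0.2465  a^+=-0.9444
step 6: x_pred=-3.3243  r=8.5243  x^+=0.8952  v^+=1.3643  a^+=0.8685
step 7: x_pred=2.6052  r=3.2548  x^+=4.2163  v^+=2.9711  a^+=1.5607
step 8: x_pred=7.7877  r=-13.1477  x^+=1.2796  v^+=1.3467  a^+=-1.2355

resid = -13.1477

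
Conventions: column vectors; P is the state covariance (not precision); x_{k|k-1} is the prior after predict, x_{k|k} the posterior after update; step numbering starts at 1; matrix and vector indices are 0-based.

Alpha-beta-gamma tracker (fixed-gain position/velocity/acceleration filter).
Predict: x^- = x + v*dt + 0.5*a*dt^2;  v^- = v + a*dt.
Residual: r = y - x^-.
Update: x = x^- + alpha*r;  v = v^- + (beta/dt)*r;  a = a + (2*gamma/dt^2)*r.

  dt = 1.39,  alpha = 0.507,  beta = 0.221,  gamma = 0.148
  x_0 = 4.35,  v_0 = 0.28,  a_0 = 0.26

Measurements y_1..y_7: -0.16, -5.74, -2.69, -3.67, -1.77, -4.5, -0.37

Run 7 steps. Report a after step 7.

a_post = 2.8057

step 1: x_pred=4.9904  r=-5.1504  x^+=2.3791  v^+=-0.1775  a^+=-0.5290
step 2: x_pred=1.6214  r=-7.3614  x^+=-2.1108  v^+=-2.0832  a^+=-1.6568
step 3: x_pred=-6.6071  r=3.9171  x^+=-4.6211  v^+=-3.7634  a^+=-1.0567
step 4: x_pred=-10.8731  r=7.2031  x^+=-7.2211  v^+=-4.0870  a^+=0.0468
step 5: x_pred=-12.8568  r=11.0868  x^+=-7.2358  v^+=-2.2592  a^+=1.7453
step 6: x_pred=-8.6900  r=4.1900  x^+=-6.5657  v^+=0.8330  a^+=2.3873
step 7: x_pred=-3.1016  r=2.7316  x^+=-1.7167  v^+=4.5856  a^+=2.8057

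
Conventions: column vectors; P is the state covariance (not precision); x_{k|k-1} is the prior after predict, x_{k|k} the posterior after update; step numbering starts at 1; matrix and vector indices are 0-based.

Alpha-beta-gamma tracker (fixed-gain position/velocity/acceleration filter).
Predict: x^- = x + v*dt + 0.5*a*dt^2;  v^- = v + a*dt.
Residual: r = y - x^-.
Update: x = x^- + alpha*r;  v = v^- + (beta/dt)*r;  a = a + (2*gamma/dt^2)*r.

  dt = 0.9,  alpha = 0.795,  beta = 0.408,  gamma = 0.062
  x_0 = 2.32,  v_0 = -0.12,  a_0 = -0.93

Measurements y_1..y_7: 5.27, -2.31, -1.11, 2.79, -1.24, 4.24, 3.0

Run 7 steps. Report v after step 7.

v_post = 1.4006

step 1: x_pred=1.8353  r=3.4346  x^+=4.5659  v^+=0.6000  a^+=-0.4042
step 2: x_pred=4.9422  r=-7.2522  x^+=-0.8233  v^+=-3.0514  a^+=-1.5144
step 3: x_pred=-4.1829  r=3.0729  x^+=-1.7399  v^+=-3.0213  a^+=-1.0440
step 4: x_pred=-4.8820  r=7.6720  x^+=1.2172  v^+=-0.4830  a^+=0.1305
step 5: x_pred=0.8354  r=-2.0754  x^+=-0.8145  v^+=-1.3064  a^+=-0.1872
step 6: x_pred=-2.0661  r=6.3061  x^+=2.9472  v^+=1.3839  a^+=0.7781
step 7: x_pred=4.5079  r=-1.5079  x^+=3.3091  v^+=1.4006  a^+=0.5473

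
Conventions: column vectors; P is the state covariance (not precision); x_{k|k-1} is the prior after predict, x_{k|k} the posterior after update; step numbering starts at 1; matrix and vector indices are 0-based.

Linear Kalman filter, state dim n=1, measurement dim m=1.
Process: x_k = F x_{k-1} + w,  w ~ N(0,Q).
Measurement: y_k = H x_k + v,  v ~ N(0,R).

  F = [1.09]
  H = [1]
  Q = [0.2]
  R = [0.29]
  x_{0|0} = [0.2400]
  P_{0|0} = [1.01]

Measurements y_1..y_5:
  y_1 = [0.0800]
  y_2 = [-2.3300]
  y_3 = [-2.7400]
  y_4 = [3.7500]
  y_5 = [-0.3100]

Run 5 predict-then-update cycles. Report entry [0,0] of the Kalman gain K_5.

K[0,0] = 0.5799

step 1: x^-=[0.2616]  P^-=[1.4000]  S=[1.6900]  K=[0.8284]  nu=[-0.1816]  x^+=[0.1112]  P^+=[0.2402]
step 2: x^-=[0.1212]  P^-=[0.4854]  S=[0.7754]  K=[0.6260]  nu=[-2.4512]  x^+=[-1.4133]  P^+=[0.1815]
step 3: x^-=[-1.5405]  P^-=[0.4157]  S=[0.7057]  K=[0.5891]  nu=[-1.1995]  x^+=[-2.2471]  P^+=[0.1708]
step 4: x^-=[-2.4493]  P^-=[0.4030]  S=[0.6930]  K=[0.5815]  nu=[6.1993]  x^+=[1.1556]  P^+=[0.1686]
step 5: x^-=[1.2596]  P^-=[0.4004]  S=[0.6904]  K=[0.5799]  nu=[-1.5696]  x^+=[0.3494]  P^+=[0.1682]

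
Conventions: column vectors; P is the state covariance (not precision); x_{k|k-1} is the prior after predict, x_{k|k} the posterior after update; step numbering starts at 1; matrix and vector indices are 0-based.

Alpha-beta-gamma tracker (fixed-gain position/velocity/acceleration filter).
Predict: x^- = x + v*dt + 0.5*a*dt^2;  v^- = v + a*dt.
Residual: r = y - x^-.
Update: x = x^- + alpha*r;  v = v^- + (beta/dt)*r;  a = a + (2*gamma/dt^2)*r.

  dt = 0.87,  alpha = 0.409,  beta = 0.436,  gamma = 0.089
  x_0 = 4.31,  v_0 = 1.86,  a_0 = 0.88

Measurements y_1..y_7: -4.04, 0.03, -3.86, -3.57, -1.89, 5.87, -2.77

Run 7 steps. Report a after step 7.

step 1: x_pred=6.2612  r=-10.3012  x^+=2.0480  v^+=-2.5369  a^+=-1.5425
step 2: x_pred=-0.7428  r=0.7728  x^+=-0.4267  v^+=-3.4916  a^+=-1.3608
step 3: x_pred=-3.9794  r=0.1194  x^+=-3.9306  v^+=-4.6156  a^+=-1.3327
step 4: x_pred=-8.4505  r=4.8805  x^+=-6.4544  v^+=-3.3292  a^+=-0.1850
step 5: x_pred=-9.4208  r=7.5308  x^+=-6.3407  v^+=0.2839  a^+=1.5861
step 6: x_pred=-5.4935  r=11.3635  x^+=-0.8458  v^+=7.3586  a^+=4.2584
step 7: x_pred=7.1678  r=-9.9378  x^+=3.1032  v^+=6.0831  a^+=1.9213

a_post = 1.9213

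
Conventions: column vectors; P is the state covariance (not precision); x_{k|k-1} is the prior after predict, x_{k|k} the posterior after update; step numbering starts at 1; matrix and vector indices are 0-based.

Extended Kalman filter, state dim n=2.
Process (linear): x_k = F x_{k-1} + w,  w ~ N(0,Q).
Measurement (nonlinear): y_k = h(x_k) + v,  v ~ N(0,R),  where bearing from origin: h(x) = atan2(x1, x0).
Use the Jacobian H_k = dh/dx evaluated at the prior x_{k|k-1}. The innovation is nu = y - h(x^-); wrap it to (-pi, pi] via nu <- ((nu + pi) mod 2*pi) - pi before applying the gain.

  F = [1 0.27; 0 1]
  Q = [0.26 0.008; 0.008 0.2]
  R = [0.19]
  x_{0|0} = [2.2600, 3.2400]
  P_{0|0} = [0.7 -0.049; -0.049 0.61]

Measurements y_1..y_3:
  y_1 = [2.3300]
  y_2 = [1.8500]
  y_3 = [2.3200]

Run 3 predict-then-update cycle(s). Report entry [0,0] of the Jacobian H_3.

H_jac[0,0] = -0.1318

step 1: x^-=[3.1348, 3.2400]  P^-=[0.9780 0.1237; 0.1237 0.8100]  H_jac=[-0.1594 0.1542]  S=[0.2280]  K=[-0.6000; 0.4614]  nu=[1.5281]  x^+=[2.2179, 3.9450]  P^+=[0.8959 0.1868; 0.1868 0.7615]
step 2: x^-=[3.2831, 3.9450]  P^-=[1.3123 0.4004; 0.4004 0.9615]  H_jac=[-0.1498 0.1246]  S=[0.2194]  K=[-0.6683; 0.2728]  nu=[0.9733]  x^+=[2.6327, 4.2106]  P^+=[1.2143 0.4404; 0.4404 0.9451]
step 3: x^-=[3.7695, 4.2106]  P^-=[1.7811 0.7036; 0.7036 1.1451]  H_jac=[-0.1318 0.1180]  S=[0.2150]  K=[-0.7058; 0.1972]  nu=[1.4794]  x^+=[2.7253, 4.5023]  P^+=[1.6739 0.7335; 0.7335 1.1368]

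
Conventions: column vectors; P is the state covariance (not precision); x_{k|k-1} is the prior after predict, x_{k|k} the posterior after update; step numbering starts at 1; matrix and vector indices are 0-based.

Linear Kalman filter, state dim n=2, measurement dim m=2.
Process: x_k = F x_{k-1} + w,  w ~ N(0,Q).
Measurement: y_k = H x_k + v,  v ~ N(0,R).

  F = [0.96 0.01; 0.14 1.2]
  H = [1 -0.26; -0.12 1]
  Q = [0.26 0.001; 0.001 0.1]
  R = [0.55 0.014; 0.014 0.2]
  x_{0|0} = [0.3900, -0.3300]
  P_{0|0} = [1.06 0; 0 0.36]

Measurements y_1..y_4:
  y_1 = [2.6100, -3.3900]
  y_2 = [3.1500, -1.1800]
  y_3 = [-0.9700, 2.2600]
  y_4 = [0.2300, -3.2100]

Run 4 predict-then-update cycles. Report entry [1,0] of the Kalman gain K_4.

step 1: x^-=[0.3711, -0.3414]  P^-=[1.2369 0.1478; 0.1478 0.6392]  S=[1.7533 -0.1482; -0.1482 0.8215]  K=[0.6941 0.1244; 0.0543 0.7662]  nu=[2.1501, -3.0041]  x^+=[1.4897, -2.5265]  P^+=[0.4051 0.0832; 0.0832 0.1640]
step 2: x^-=[1.4048, -2.8233]  P^-=[0.6350 0.1534; 0.1534 0.3721]  S=[1.1304 -0.0007; -0.0007 0.5444]  K=[0.5266 0.1425; 0.0506 0.6497]  nu=[1.0111, 1.8119]  x^+=[2.1955, -1.5950]  P^+=[0.3106 0.0732; 0.0732 0.1394]
step 3: x^-=[2.0917, -1.6066]  P^-=[0.5477 0.1288; 0.1288 0.3314]  S=[1.0531 -0.0051; -0.0051 0.5084]  K=[0.4889 0.1289; 0.0435 0.6219]  nu=[-3.4795, 4.1176]  x^+=[0.9216, 0.8030]  P^+=[0.2882 0.0672; 0.0672 0.1331]
step 4: x^-=[0.8928, 1.0927]  P^-=[0.5269 0.1189; 0.1189 0.3198]  S=[1.0367 -0.0098; -0.0098 0.4989]  K=[0.4796 0.1209; 0.0402 0.6133]  nu=[-0.3787, -4.1955]  x^+=[0.2038, -1.4957]  P^+=[0.2823 0.0648; 0.0648 0.1310]

K[1,0] = 0.0402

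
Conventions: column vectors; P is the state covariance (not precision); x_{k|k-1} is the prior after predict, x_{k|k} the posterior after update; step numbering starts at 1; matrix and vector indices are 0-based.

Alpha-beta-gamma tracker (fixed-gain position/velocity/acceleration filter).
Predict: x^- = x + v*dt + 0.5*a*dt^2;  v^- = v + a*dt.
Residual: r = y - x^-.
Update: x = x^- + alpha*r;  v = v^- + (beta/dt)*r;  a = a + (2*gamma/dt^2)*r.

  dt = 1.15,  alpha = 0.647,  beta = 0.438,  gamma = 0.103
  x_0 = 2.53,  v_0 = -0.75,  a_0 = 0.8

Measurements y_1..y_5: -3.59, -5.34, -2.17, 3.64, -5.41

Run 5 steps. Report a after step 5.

step 1: x_pred=2.1965  r=-5.7865  x^+=-1.5474  v^+=-2.0339  a^+=-0.1013
step 2: x_pred=-3.9534  r=-1.3866  x^+=-4.8505  v^+=-2.6786  a^+=-0.3173
step 3: x_pred=-8.1407  r=5.9707  x^+=-4.2777  v^+=-0.7694  a^+=0.6127
step 4: x_pred=-4.7574  r=8.3974  x^+=0.6757  v^+=3.1335  a^+=1.9207
step 5: x_pred=5.5493  r=-10.9593  x^+=-1.5414  v^+=1.1682  a^+=0.2136

a_post = 0.2136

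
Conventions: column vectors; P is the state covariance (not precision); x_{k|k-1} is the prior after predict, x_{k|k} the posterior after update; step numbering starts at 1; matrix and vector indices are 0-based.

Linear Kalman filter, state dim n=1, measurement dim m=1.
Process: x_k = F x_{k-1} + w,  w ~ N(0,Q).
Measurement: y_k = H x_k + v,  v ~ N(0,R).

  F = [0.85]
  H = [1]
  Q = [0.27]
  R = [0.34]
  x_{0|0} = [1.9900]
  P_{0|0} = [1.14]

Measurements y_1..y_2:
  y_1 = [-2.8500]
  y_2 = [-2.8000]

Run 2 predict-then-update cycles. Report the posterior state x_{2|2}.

x_post = [-2.2487]

step 1: x^-=[1.6915]  P^-=[1.0936]  S=[1.4336]  K=[0.7628]  nu=[-4.5415]  x^+=[-1.7730]  P^+=[0.2594]
step 2: x^-=[-1.5070]  P^-=[0.4574]  S=[0.7974]  K=[0.5736]  nu=[-1.2930]  x^+=[-2.2487]  P^+=[0.1950]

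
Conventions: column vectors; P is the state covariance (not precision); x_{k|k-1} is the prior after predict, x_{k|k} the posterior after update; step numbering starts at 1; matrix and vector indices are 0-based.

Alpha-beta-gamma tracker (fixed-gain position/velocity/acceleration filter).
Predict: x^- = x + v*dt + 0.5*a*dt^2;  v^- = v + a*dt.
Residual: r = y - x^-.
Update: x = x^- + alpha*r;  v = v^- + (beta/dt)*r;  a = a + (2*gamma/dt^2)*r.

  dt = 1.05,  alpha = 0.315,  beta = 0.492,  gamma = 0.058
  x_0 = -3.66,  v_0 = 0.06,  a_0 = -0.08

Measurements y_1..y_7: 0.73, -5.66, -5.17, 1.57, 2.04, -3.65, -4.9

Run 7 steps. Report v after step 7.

v_post = -2.2106

step 1: x_pred=-3.6411  r=4.3711  x^+=-2.2642  v^+=2.0242  a^+=0.3799
step 2: x_pred=0.0706  r=-5.7306  x^+=-1.7345  v^+=-0.2621  a^+=-0.2230
step 3: x_pred=-2.1327  r=-3.0373  x^+=-3.0895  v^+=-1.9195  a^+=-0.5426
step 4: x_pred=-5.4040  r=6.9740  x^+=-3.2072  v^+=0.7786  a^+=0.1912
step 5: x_pred=-2.2843  r=4.3243  x^+=-0.9222  v^+=3.0056  a^+=0.6462
step 6: x_pred=2.5899  r=-6.2399  x^+=0.6243  v^+=0.7602  a^+=-0.0104
step 7: x_pred=1.4168  r=-6.3168  x^+=-0.5730  v^+=-2.2106  a^+=-0.6750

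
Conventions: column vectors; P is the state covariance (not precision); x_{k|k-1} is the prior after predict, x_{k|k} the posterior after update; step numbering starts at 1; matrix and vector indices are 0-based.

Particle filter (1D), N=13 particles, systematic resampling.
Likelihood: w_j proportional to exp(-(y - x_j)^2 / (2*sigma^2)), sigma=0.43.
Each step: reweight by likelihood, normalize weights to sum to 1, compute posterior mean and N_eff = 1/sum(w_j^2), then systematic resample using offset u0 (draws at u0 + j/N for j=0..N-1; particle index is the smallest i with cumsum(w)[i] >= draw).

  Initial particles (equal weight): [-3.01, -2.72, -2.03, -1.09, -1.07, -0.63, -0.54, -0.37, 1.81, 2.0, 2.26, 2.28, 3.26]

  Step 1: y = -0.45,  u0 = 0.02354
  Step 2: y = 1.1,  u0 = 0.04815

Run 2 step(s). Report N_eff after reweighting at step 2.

step 1: w=[0.0000, 0.0000, 0.0003, 0.0927, 0.0993, 0.2572, 0.2746, 0.2759, 0.0000, 0.0000, 0.0000, 0.0000, 0.0000]  mean=-0.6203  Neff=4.2352  idx=[3, 4, 4, 5, 5, 5, 6, 6, 6, 6, 7, 7, 7]
step 2: w=[0.0002, 0.0002, 0.0002, 0.0246, 0.0246, 0.0246, 0.0560, 0.0560, 0.0560, 0.0560, 0.2338, 0.2338, 0.2338]  mean=-0.4278  Neff=5.6059  idx=[4, 6, 8, 9, 10, 10, 10, 11, 11, 11, 12, 12, 12]

N_eff = 5.6059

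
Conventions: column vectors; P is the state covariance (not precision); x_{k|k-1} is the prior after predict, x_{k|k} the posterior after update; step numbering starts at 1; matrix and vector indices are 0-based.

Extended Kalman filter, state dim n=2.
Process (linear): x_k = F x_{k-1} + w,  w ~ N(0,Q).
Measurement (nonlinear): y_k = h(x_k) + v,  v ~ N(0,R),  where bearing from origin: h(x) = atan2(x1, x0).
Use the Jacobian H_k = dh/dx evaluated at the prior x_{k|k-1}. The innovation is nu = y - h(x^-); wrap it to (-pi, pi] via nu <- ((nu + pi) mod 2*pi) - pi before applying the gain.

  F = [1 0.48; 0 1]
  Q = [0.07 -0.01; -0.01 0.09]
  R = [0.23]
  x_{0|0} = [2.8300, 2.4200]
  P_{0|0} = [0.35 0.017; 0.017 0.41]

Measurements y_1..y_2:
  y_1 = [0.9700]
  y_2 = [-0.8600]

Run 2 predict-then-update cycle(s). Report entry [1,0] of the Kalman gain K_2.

K[1,0] = 0.2342

step 1: x^-=[3.9916, 2.4200]  P^-=[0.5308 0.2038; 0.2038 0.5000]  H_jac=[-0.1111 0.1832]  S=[0.2450]  K=[-0.0882; 0.2814]  nu=[0.4250]  x^+=[3.9541, 2.5396]  P^+=[0.5289 0.2099; 0.2099 0.4806]
step 2: x^-=[5.1731, 2.5396]  P^-=[0.9111 0.4306; 0.4306 0.5706]  H_jac=[-0.0765 0.1558]  S=[0.2389]  K=[-0.0109; 0.2342]  nu=[-1.3164]  x^+=[5.1875, 2.2313]  P^+=[0.9111 0.4312; 0.4312 0.5575]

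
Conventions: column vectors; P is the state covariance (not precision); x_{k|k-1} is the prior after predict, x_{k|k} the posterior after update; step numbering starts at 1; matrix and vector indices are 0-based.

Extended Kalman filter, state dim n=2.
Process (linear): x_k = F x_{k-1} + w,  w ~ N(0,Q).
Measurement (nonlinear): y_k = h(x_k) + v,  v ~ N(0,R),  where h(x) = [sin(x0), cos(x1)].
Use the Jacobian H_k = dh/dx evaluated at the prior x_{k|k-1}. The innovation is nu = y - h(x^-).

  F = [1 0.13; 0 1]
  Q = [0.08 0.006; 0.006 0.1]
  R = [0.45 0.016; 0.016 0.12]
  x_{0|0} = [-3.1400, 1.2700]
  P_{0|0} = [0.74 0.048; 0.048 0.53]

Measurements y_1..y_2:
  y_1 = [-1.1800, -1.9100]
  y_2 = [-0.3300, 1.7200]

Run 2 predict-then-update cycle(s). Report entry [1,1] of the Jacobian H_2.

step 1: x^-=[-2.9749, 1.2700]  P^-=[0.8414 0.1229; 0.1229 0.6300]  H_jac=[-0.9861 0.0000; 0.0000 -0.9551]  S=[1.2683 0.1318; 0.1318 0.6947]  K=[-0.6495 -0.0458; -0.0057 -0.8651]  nu=[-1.0141, -2.2063]  x^+=[-2.2152, 3.1844]  P^+=[0.2971 0.0166; 0.0166 0.1088]
step 2: x^-=[-1.8013, 3.1844]  P^-=[0.3833 0.0368; 0.0368 0.2088]  H_jac=[-0.2284 0.0000; 0.0000 0.0428]  S=[0.4700 0.0156; 0.0156 0.1204]  K=[-0.1875 0.0374; -0.0204 0.0768]  nu=[0.6436, 2.7191]  x^+=[-1.8202, 3.3801]  P^+=[0.3668 0.0349; 0.0349 0.2079]

H_jac[1,1] = 0.0428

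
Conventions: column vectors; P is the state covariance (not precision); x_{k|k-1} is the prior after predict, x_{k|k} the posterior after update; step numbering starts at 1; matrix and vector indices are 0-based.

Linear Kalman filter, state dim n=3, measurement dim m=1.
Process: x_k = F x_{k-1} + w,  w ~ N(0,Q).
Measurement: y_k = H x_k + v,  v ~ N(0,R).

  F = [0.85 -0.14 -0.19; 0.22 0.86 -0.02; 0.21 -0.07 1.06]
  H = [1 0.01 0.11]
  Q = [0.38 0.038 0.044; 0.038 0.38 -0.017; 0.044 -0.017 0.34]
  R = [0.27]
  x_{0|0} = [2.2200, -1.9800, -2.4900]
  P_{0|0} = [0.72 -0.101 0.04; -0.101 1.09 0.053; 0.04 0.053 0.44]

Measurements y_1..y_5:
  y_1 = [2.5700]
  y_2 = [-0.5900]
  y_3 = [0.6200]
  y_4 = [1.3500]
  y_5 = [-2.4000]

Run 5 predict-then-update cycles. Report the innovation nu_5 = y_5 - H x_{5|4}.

innov = [-3.6623]

step 1: x^-=[2.6373, -1.1646, -2.0346]  P^-=[0.9514 -0.0385 0.1308; -0.0385 1.1808 -0.0178; 0.1308 -0.0178 0.8844]  S=[1.2602]  K=[0.7661; -0.0227; 0.1809]  nu=[0.1682]  x^+=[2.7661, -1.1684, -2.0042]  P^+=[0.2118 -0.0166 -0.0438; -0.0166 1.1801 -0.0126; -0.0438 -0.0126 0.8432]
step 2: x^-=[2.8956, -0.3562, -1.4618]  P^-=[0.6040 -0.0683 -0.1110; -0.0683 1.2580 -0.1204; -0.1110 -0.1204 1.2854]  S=[0.8637]  K=[0.6845; -0.0798; 0.0338]  nu=[-3.3212]  x^+=[0.6224, -0.0911, -1.5742]  P^+=[0.1994 -0.0211 -0.1310; -0.0211 1.2525 -0.1181; -0.1310 -0.1181 1.2844]
step 3: x^-=[0.8409, 0.0900, -1.5315]  P^-=[0.6360 -0.0587 -0.2617; -0.0587 1.3137 -0.2517; -0.2617 -0.2517 1.7579]  S=[0.8681]  K=[0.6988; -0.0844; -0.0817]  nu=[-0.0533]  x^+=[0.8036, 0.0945, -1.5272]  P^+=[0.2121 -0.0075 -0.2122; -0.0075 1.3076 -0.2577; -0.2122 -0.2577 1.7521]
step 4: x^-=[0.9600, 0.2886, -1.4567]  P^-=[0.6787 -0.0245 -0.4054; -0.0245 1.3659 -0.4082; -0.4054 -0.4082 2.2684]  S=[0.8857]  K=[0.7157; -0.0629; -0.1806]  nu=[0.5473]  x^+=[1.3517, 0.2542, -1.5555]  P^+=[0.2251 0.0154 -0.2909; 0.0154 1.3624 -0.4182; -0.2909 -0.4182 2.2395]
step 5: x^-=[1.4089, 0.5471, -1.3828]  P^-=[0.7182 0.0196 -0.5489; 0.0196 1.4222 -0.5820; -0.5489 -0.5820 2.8050]  S=[0.9007]  K=[0.7306; -0.0335; -0.2733]  nu=[-3.6623]  x^+=[-1.2668, 0.6698, -0.3818]  P^+=[0.2374 0.0417 -0.3690; 0.0417 1.4212 -0.5903; -0.3690 -0.5903 2.7377]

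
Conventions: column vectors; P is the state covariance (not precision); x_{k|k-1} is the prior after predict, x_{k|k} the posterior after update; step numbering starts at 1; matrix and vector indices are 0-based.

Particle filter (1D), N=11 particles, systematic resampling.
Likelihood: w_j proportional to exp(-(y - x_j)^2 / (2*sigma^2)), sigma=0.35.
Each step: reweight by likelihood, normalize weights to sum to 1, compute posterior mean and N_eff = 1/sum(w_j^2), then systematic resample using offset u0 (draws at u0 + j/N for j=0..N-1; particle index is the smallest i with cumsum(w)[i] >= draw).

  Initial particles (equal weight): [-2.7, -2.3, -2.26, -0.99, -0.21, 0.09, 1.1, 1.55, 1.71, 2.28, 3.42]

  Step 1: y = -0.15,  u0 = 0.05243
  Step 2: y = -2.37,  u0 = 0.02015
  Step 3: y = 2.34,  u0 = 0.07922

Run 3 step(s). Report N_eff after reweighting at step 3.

step 1: w=[0.0000, 0.0000, 0.0000, 0.0306, 0.5374, 0.4311, 0.0009, 0.0000, 0.0000, 0.0000, 0.0000]  mean=-0.1033  Neff=2.1029  idx=[4, 4, 4, 4, 4, 4, 5, 5, 5, 5, 5]
step 2: w=[0.1662, 0.1662, 0.1662, 0.1662, 0.1662, 0.1662, 0.0006, 0.0006, 0.0006, 0.0006, 0.0006]  mean=-0.2091  Neff=6.0349  idx=[0, 0, 1, 1, 2, 2, 3, 3, 4, 5, 5]
step 3: w=[0.0909, 0.0909, 0.0909, 0.0909, 0.0909, 0.0909, 0.0909, 0.0909, 0.0909, 0.0909, 0.0909]  mean=-0.2100  Neff=11.0000  idx=[0, 1, 2, 3, 4, 5, 6, 7, 8, 9, 10]

N_eff = 11.0000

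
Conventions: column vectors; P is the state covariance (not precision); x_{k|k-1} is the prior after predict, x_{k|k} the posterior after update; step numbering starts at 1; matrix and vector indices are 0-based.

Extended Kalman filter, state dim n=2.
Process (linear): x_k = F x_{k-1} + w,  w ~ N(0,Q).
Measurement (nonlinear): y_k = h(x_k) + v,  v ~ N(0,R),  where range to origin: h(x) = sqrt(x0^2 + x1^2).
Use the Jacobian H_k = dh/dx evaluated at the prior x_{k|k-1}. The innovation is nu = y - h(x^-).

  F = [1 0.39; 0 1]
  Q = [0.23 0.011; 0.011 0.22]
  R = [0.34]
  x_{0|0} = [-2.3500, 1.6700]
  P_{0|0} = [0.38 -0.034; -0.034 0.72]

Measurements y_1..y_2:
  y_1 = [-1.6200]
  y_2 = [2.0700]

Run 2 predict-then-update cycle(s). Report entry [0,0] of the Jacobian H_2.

step 1: x^-=[-1.6987, 1.6700]  P^-=[0.6930 0.2578; 0.2578 0.9400]  H_jac=[-0.7131 0.7011]  S=[0.8966]  K=[-0.3496; 0.5299]  nu=[-4.0021]  x^+=[-0.2996, -0.4509]  P^+=[0.5834 0.4239; 0.4239 0.6882]
step 2: x^-=[-0.4755, -0.4509]  P^-=[1.2487 0.7033; 0.7033 0.9082]  H_jac=[-0.7256 -0.6881]  S=[2.1298]  K=[-0.6527; -0.5330]  nu=[1.4147]  x^+=[-1.3988, -1.2050]  P^+=[0.3415 -0.0376; -0.0376 0.3031]

H_jac[0,0] = -0.7256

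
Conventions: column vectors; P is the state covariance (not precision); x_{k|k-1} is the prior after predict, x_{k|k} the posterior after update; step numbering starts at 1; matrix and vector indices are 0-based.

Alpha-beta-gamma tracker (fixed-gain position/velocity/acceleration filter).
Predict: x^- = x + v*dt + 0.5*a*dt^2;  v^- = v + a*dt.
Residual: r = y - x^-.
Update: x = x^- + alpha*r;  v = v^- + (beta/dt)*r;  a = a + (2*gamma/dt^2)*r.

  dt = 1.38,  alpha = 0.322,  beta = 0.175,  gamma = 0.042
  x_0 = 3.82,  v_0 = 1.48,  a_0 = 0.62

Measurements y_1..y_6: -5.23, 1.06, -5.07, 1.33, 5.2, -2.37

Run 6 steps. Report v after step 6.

v_post = -0.9765

step 1: x_pred=6.4528  r=-11.6828  x^+=2.6909  v^+=0.8541  a^+=0.1047
step 2: x_pred=3.9692  r=-2.9092  x^+=3.0325  v^+=0.6296  a^+=-0.0236
step 3: x_pred=3.8789  r=-8.9489  x^+=0.9973  v^+=-0.5378  a^+=-0.4184
step 4: x_pred=-0.1432  r=1.4732  x^+=0.3312  v^+=-0.9283  a^+=-0.3534
step 5: x_pred=-1.2863  r=6.4863  x^+=0.8023  v^+=-0.5934  a^+=-0.0673
step 6: x_pred=-0.0807  r=-2.2893  x^+=-0.8179  v^+=-0.9765  a^+=-0.1682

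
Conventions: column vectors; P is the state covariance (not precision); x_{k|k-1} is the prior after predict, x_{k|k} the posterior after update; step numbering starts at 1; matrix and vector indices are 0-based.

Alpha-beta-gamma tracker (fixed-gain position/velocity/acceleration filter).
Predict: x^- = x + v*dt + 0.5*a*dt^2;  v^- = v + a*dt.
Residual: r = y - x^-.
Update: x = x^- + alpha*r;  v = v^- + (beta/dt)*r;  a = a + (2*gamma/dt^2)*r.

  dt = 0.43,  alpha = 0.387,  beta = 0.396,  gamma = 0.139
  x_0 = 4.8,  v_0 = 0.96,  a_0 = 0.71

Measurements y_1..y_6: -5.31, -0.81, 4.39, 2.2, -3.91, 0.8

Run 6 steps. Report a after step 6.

step 1: x_pred=5.2784  r=-10.5884  x^+=1.1807  v^+=-8.4859  a^+=-15.2099
step 2: x_pred=-3.8744  r=3.0644  x^+=-2.6885  v^+=-12.2041  a^+=-10.6025
step 3: x_pred=-8.9164  r=13.3064  x^+=-3.7668  v^+=-4.5089  a^+=9.4039
step 4: x_pred=-4.8363  r=7.0363  x^+=-2.1132  v^+=6.0147  a^+=19.9830
step 5: x_pred=2.3205  r=-6.2305  x^+=-0.0907  v^+=8.8695  a^+=10.6153
step 6: x_pred=4.7046  r=-3.9046  x^+=3.1935  v^+=9.8383  a^+=4.7447

a_post = 4.7447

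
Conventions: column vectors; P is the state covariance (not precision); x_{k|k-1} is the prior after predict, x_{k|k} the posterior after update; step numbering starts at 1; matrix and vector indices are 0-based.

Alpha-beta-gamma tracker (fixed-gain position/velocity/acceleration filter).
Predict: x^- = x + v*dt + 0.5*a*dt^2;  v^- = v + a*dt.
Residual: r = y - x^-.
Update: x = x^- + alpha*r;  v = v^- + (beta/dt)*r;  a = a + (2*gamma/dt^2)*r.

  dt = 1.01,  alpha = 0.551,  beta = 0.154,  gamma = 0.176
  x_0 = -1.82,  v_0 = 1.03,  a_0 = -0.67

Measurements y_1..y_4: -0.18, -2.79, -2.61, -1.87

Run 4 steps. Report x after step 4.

step 1: x_pred=-1.1214  r=0.9414  x^+=-0.6027  v^+=0.4968  a^+=-0.3451
step 2: x_pred=-0.2769  r=-2.5131  x^+=-1.6616  v^+=-0.2349  a^+=-1.2123
step 3: x_pred=-2.5173  r=-0.0927  x^+=-2.5684  v^+=-1.4735  a^+=-1.2443
step 4: x_pred=-4.6913  r=2.8213  x^+=-3.1367  v^+=-2.3001  a^+=-0.2708

x_post = -3.1367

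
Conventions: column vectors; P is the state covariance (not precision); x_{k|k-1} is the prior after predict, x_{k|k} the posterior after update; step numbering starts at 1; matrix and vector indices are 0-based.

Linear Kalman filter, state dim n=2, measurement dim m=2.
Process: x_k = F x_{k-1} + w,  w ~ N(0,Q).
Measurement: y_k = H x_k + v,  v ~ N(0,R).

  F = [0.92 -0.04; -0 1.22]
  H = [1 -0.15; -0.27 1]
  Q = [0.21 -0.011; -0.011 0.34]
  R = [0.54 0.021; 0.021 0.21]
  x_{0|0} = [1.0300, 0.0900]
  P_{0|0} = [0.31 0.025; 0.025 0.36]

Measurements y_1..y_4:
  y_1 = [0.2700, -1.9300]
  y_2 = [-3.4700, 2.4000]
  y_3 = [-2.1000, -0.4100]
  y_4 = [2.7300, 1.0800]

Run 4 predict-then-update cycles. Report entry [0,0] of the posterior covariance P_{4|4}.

step 1: x^-=[0.9440, 0.1098]  P^-=[0.4711 -0.0005; -0.0005 0.8758]  S=[1.0310 -0.2381; -0.2381 1.1204]  K=[0.4529 -0.0177; 0.0554 0.7936]  nu=[-0.6575, -1.7849]  x^+=[0.6778, -1.3430]  P^+=[0.2554 0.0748; 0.0748 0.1880]
step 2: x^-=[0.6773, -1.6385]  P^-=[0.4210 0.0637; 0.0637 0.6198]  S=[0.9558 -0.1193; -0.1193 0.8261]  K=[0.4307 0.0018; 0.0616 0.7384]  nu=[-4.3931, 4.2214]  x^+=[-1.2072, 1.2078]  P^+=[0.2439 0.0753; 0.0753 0.1767]
step 3: x^-=[-1.1590, 1.4736]  P^-=[0.4112 0.0649; 0.0649 0.6030]  S=[0.9453 -0.1130; -0.1130 0.8079]  K=[0.4250 0.0023; 0.0606 0.7331]  nu=[-0.7200, -2.1965]  x^+=[-1.4700, -0.1803]  P^+=[0.2407 0.0744; 0.0744 0.1753]
step 4: x^-=[-1.3452, -0.2200]  P^-=[0.4085 0.0639; 0.0639 0.6009]  S=[0.9429 -0.1129; -0.1129 0.8062]  K=[0.4233 0.0018; 0.0599 0.7324]  nu=[4.0422, 0.9368]  x^+=[0.3676, 0.7083]  P^+=[0.2397 0.0740; 0.0740 0.1750]

P_post[0,0] = 0.2397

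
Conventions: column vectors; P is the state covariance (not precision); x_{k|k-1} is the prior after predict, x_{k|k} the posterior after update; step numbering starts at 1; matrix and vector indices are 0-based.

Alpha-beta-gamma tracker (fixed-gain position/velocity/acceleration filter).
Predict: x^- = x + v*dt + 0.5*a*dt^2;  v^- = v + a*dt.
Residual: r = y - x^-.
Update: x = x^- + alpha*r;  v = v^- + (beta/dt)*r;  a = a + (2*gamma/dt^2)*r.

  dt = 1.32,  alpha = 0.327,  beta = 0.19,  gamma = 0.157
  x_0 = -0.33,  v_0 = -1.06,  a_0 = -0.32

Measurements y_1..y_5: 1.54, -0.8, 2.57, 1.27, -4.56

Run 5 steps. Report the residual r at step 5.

step 1: x_pred=-2.0080  r=3.5480  x^+=-0.8478  v^+=-0.9717  a^+=0.3194
step 2: x_pred=-1.8522  r=1.0522  x^+=-1.5081  v^+=-0.3987  a^+=0.5090
step 3: x_pred=-1.5909  r=4.1609  x^+=-0.2303  v^+=0.8721  a^+=1.2588
step 4: x_pred=2.0176  r=-0.7476  x^+=1.7732  v^+=2.4262  a^+=1.1241
step 5: x_pred=5.9551  r=-10.5151  x^+=2.5167  v^+=2.3965  a^+=-0.7708

resid = -10.5151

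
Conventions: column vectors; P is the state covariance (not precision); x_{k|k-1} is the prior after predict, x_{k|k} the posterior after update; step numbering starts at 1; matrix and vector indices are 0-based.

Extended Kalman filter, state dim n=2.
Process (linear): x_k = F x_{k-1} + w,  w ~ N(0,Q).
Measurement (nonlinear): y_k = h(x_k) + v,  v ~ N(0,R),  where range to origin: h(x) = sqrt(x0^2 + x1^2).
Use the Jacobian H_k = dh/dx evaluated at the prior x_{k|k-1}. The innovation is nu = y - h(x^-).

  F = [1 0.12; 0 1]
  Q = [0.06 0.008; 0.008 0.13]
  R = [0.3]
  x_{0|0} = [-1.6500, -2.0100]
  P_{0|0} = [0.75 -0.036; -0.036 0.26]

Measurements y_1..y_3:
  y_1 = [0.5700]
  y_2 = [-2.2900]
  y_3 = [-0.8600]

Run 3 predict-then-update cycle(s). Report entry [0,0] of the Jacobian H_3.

H_jac[0,0] = 0.0400

step 1: x^-=[-1.8912, -2.0100]  P^-=[0.8051 0.0032; 0.0032 0.3900]  H_jac=[-0.6853 -0.7283]  S=[0.8881]  K=[-0.6238; -0.3223]  nu=[-2.1898]  x^+=[-0.5251, -1.3042]  P^+=[0.4595 -0.1754; -0.1754 0.2978]
step 2: x^-=[-0.6816, -1.3042]  P^-=[0.4817 -0.1316; -0.1316 0.4278]  H_jac=[-0.4632 -0.8863]  S=[0.6313]  K=[-0.1686; -0.5040]  nu=[-3.7616]  x^+=[-0.0473, 0.5915]  P^+=[0.4637 -0.1853; -0.1853 0.2674]
step 3: x^-=[0.0237, 0.5915]  P^-=[0.4831 -0.1452; -0.1452 0.3974]  H_jac=[0.0400 0.9992]  S=[0.6860]  K=[-0.1833; 0.5704]  nu=[-1.4520]  x^+=[0.2898, -0.2368]  P^+=[0.4601 -0.0735; -0.0735 0.1742]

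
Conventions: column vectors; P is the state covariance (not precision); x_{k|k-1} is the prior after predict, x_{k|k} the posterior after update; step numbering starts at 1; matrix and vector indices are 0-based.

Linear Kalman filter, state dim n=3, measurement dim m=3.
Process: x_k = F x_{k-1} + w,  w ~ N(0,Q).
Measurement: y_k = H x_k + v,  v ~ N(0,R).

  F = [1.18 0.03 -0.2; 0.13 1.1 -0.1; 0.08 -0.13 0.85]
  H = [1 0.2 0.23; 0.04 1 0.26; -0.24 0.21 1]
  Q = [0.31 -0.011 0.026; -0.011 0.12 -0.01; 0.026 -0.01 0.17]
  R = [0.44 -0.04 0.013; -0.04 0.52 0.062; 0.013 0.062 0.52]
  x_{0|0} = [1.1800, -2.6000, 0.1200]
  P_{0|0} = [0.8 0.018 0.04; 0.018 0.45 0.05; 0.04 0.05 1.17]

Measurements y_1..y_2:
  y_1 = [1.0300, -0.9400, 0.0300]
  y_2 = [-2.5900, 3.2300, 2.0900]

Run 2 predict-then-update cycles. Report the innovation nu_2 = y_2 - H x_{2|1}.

innov = [-3.8294, 4.8815, 1.9050]

step 1: x^-=[1.2904, -2.7186, 0.5344]  P^-=[1.4529 0.1565 -0.0598; 0.1565 0.6828 -0.1127; -0.0598 -0.1127 1.0221]  S=[1.9990 0.3257 -0.1311; 0.3257 1.2269 0.3034; -0.1311 0.3034 1.6215]  K=[0.7217 0.0142 -0.1760; 0.0365 0.5540 -0.1050; 0.1307 -0.0723 0.6487]  nu=[0.1604, 1.5880, 0.3762]  x^+=[1.3625, -1.8724, 0.6845]  P^+=[0.3227 -0.0469 0.0060; -0.0469 0.3068 -0.0954; 0.0060 -0.0954 0.3560]
step 2: x^-=[1.4147, -1.9510, 0.9343]  P^-=[0.7688 0.0151 0.0029; 0.0151 0.5077 -0.1740; 0.0029 -0.1740 0.4574]  S=[1.2447 0.0866 -0.0830; 0.0866 0.9706 0.0931; -0.0830 0.0931 0.9681]  K=[0.6114 0.0062 -0.1325; 0.0198 0.4867 -0.1184; 0.0966 -0.1087 0.4527]  nu=[-3.8294, 4.8815, 1.9050]  x^+=[-1.1486, 0.1231, 0.8963]  P^+=[0.2726 -0.0440 0.0141; -0.0440 0.2724 -0.0989; 0.0141 -0.0989 0.2541]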